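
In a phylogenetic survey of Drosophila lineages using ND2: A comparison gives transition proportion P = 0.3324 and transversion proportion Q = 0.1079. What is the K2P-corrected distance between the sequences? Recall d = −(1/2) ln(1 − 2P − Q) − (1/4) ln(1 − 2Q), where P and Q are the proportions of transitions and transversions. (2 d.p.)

Under the Kimura two-parameter model, d = −½ ln(1 − 2P − Q) − ¼ ln(1 − 2Q).
1 − 2P − Q = 0.2273, giving −½ ln(0.2273) = 0.740742.
1 − 2Q = 0.7842, giving −¼ ln(0.7842) = 0.060773.
d = 0.740742 + 0.060773 = 0.801515.

0.80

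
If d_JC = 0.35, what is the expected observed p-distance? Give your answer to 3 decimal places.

0.280

p = (3/4)(1 − e^(−4d/3)) = 0.75 × (1 − e^(-0.466667)) = 0.75 × (1 − 0.627089) = 0.279683.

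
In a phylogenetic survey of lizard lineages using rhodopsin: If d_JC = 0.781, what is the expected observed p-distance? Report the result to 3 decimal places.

p = (3/4)(1 − e^(−4d/3)) = 0.75 × (1 − e^(-1.041333)) = 0.75 × (1 − 0.352984) = 0.485262.

0.485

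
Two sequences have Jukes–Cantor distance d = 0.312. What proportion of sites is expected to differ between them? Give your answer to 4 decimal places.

p = (3/4)(1 − e^(−4d/3)) = 0.75 × (1 − e^(-0.416)) = 0.75 × (1 − 0.659680) = 0.255240.

0.2552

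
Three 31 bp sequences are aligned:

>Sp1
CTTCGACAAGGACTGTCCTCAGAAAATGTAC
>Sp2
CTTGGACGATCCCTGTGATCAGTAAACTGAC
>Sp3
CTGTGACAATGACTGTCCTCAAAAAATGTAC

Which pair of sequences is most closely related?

Sp1–Sp2: 11/31 differ, p = 0.355, d = 0.481.
Sp1–Sp3: 4/31 differ, p = 0.129, d = 0.142.
Sp2–Sp3: 12/31 differ, p = 0.387, d = 0.544.
The smallest distance is between Sp1 and Sp3.

Sp1 and Sp3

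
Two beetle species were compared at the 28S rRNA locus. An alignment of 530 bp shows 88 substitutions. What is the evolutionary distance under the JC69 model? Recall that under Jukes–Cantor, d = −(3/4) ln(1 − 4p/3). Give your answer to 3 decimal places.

p = 88/530 ≈ 0.166038.
d = −(3/4) ln(1 − 4p/3) = −0.75 ln(1 − 0.221384) = −0.75 ln(0.778616)
  = −0.75 × (-0.250237) = 0.187678 substitutions/site.

0.188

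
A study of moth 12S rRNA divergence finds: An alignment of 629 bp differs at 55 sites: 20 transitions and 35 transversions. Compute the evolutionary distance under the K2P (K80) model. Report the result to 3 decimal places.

0.093

P = 20/629 ≈ 0.031797 and Q = 35/629 ≈ 0.055644.
Under the Kimura two-parameter model, d = −½ ln(1 − 2P − Q) − ¼ ln(1 − 2Q).
1 − 2P − Q = 0.880762, giving −½ ln(0.880762) = 0.063484.
1 − 2Q = 0.888712, giving −¼ ln(0.888712) = 0.029496.
d = 0.063484 + 0.029496 = 0.092980.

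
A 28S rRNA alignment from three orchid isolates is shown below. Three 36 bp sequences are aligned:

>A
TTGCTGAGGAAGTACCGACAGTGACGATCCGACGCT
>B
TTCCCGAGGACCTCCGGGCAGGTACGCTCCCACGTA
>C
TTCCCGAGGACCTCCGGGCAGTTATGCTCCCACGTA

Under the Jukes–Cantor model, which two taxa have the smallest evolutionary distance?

B and C

A–B: 13/36 differ, p = 0.361, d = 0.493.
A–C: 13/36 differ, p = 0.361, d = 0.493.
B–C: 2/36 differ, p = 0.056, d = 0.058.
The smallest distance is between B and C.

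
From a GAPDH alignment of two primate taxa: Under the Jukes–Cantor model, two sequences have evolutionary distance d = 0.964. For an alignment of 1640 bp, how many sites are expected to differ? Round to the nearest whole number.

890

Invert JC69: p = (3/4)(1 − e^(−4d/3)) = 0.75 × (1 − e^(-1.285333)) = 0.75 × (1 − 0.276558) = 0.542582.
Expected differing sites = pL ≈ 0.542582 × 1640 = 889.83448 ≈ 890.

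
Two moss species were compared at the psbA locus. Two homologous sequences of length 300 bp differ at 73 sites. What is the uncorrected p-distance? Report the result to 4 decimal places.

0.2433

p = 73/300 = 0.243333… ≈ 0.2433 (to 4 d.p.).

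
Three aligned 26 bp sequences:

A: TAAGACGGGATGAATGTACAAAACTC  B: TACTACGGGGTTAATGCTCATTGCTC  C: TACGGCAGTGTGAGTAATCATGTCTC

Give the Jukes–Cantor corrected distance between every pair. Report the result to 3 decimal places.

d(A,B) = 0.464, d(A,C) = 0.717, d(B,C) = 0.539

A–B: 9/26 sites differ → p ≈ 0.346154, d = −0.75 ln(1 − 0.461539) = 0.464280 ≈ 0.464.
A–C: 12/26 sites differ → p ≈ 0.461538, d = −0.75 ln(1 − 0.615384) = 0.716632 ≈ 0.717.
B–C: 10/26 sites differ → p ≈ 0.384615, d = −0.75 ln(1 − 0.51282) = 0.539341 ≈ 0.539.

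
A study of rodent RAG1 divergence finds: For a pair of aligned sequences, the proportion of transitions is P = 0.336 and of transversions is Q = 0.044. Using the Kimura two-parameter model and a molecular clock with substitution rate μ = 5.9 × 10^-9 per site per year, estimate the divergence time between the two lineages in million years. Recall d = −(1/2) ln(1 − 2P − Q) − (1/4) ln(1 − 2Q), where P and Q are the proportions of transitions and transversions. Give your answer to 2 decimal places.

Under the Kimura two-parameter model, d = −½ ln(1 − 2P − Q) − ¼ ln(1 − 2Q).
1 − 2P − Q = 0.284, giving −½ ln(0.284) = 0.629391.
1 − 2Q = 0.912, giving −¼ ln(0.912) = 0.023029.
d = 0.629391 + 0.023029 = 0.652420.
Under a molecular clock d = 2μt, so t = d/(2μ) = 0.652420 / (2 × 5.9 × 10^-9) = 55.29 million years.

55.29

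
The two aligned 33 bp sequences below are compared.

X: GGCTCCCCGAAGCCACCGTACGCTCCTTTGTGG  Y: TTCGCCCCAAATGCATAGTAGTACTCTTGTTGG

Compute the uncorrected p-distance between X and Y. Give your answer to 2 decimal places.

0.45

The sequences differ at 15 of 33 positions.
p = 15/33 = 0.454545… ≈ 0.45 (to 2 d.p.).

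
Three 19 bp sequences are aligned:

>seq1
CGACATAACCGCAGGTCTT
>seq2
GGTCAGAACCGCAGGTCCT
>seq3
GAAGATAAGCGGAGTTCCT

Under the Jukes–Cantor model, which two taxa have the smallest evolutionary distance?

seq1 and seq2

seq1–seq2: 4/19 differ, p = 0.211, d = 0.247.
seq1–seq3: 7/19 differ, p = 0.368, d = 0.507.
seq2–seq3: 7/19 differ, p = 0.368, d = 0.507.
The smallest distance is between seq1 and seq2.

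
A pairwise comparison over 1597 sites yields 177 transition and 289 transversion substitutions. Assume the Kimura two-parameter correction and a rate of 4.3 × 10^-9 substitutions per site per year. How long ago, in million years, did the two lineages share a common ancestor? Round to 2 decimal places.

43.02

P = 177/1597 ≈ 0.110833 and Q = 289/1597 ≈ 0.180964.
Under the Kimura two-parameter model, d = −½ ln(1 − 2P − Q) − ¼ ln(1 − 2Q).
1 − 2P − Q = 0.59737, giving −½ ln(0.59737) = 0.257609.
1 − 2Q = 0.638072, giving −¼ ln(0.638072) = 0.112326.
d = 0.257609 + 0.112326 = 0.369935.
Under a molecular clock d = 2μt, so t = d/(2μ) = 0.369935 / (2 × 4.3 × 10^-9) = 43.02 million years.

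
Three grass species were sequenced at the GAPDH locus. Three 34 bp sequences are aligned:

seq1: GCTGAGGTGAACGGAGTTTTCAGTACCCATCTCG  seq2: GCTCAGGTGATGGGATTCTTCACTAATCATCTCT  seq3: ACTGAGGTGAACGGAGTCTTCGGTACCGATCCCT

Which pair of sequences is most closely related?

seq1 and seq3

seq1–seq2: 9/34 differ, p = 0.265, d = 0.326.
seq1–seq3: 6/34 differ, p = 0.176, d = 0.201.
seq2–seq3: 11/34 differ, p = 0.324, d = 0.423.
The smallest distance is between seq1 and seq3.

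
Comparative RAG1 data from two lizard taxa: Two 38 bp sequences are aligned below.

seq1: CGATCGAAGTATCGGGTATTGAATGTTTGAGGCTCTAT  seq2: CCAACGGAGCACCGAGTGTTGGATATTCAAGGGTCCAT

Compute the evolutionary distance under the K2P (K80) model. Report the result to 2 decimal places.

Of 38 sites, 10 differences are transitions and 3 are transversions, so P = 10/38 ≈ 0.263158 and Q = 3/38 ≈ 0.078947.
Under the Kimura two-parameter model, d = −½ ln(1 − 2P − Q) − ¼ ln(1 − 2Q).
1 − 2P − Q = 0.394737, giving −½ ln(0.394737) = 0.464768.
1 − 2Q = 0.842106, giving −¼ ln(0.842106) = 0.042962.
d = 0.464768 + 0.042962 = 0.507730.

0.51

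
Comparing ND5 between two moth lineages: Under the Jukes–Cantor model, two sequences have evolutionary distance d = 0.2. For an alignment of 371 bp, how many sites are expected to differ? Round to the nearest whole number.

65

Invert JC69: p = (3/4)(1 − e^(−4d/3)) = 0.75 × (1 − e^(-0.266667)) = 0.75 × (1 − 0.765928) = 0.175554.
Expected differing sites = pL ≈ 0.175554 × 371 = 65.130534 ≈ 65.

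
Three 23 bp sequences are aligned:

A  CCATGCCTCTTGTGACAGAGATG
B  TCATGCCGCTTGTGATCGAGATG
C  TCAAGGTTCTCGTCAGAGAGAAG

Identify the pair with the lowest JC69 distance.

A–B: 4/23 differ, p = 0.174, d = 0.198.
A–C: 8/23 differ, p = 0.348, d = 0.467.
B–C: 9/23 differ, p = 0.391, d = 0.553.
The smallest distance is between A and B.

A and B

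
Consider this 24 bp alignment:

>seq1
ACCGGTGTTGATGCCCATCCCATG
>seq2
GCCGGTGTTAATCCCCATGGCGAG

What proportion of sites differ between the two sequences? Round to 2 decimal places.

The sequences differ at 7 of 24 positions (sites 1, 10, 13, 19, 20, 22, 23).
p = 7/24 = 0.291666… ≈ 0.29 (to 2 d.p.).

0.29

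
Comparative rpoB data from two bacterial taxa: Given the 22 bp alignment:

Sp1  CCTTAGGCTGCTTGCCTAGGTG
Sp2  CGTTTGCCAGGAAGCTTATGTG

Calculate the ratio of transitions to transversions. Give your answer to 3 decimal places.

Transitions are A↔G and C↔T; transversions are all other mismatches.
Transitions: 1. Transversions: 8.
R = 1/8 = 0.125.

0.125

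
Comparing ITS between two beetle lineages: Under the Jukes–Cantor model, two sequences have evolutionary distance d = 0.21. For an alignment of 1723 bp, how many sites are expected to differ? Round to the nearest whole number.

Invert JC69: p = (3/4)(1 − e^(−4d/3)) = 0.75 × (1 − e^(-0.28)) = 0.75 × (1 − 0.755784) = 0.183162.
Expected differing sites = pL ≈ 0.183162 × 1723 = 315.588126 ≈ 316.

316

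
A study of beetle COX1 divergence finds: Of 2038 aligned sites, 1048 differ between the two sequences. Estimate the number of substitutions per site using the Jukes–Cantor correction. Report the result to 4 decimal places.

0.8679

p = 1048/2038 ≈ 0.51423.
d = −(3/4) ln(1 − 4p/3) = −0.75 ln(1 − 0.68564) = −0.75 ln(0.31436)
  = −0.75 × (-1.157216) = 0.867912 substitutions/site.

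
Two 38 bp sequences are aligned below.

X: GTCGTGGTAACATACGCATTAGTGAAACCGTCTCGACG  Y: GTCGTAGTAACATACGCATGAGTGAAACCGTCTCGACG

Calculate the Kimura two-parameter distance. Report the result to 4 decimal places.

Of 38 sites, 1 differences are transitions and 1 are transversions, so P = 1/38 ≈ 0.026316 and Q = 1/38 ≈ 0.026316.
Under the Kimura two-parameter model, d = −½ ln(1 − 2P − Q) − ¼ ln(1 − 2Q).
1 − 2P − Q = 0.921052, giving −½ ln(0.921052) = 0.041119.
1 − 2Q = 0.947368, giving −¼ ln(0.947368) = 0.013517.
d = 0.041119 + 0.013517 = 0.054636.

0.0546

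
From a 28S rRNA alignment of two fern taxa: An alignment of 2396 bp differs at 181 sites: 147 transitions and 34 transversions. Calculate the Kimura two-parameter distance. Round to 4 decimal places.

0.0808

P = 147/2396 ≈ 0.061352 and Q = 34/2396 ≈ 0.01419.
Under the Kimura two-parameter model, d = −½ ln(1 − 2P − Q) − ¼ ln(1 − 2Q).
1 − 2P − Q = 0.863106, giving −½ ln(0.863106) = 0.073609.
1 − 2Q = 0.97162, giving −¼ ln(0.97162) = 0.007198.
d = 0.073609 + 0.007198 = 0.080807.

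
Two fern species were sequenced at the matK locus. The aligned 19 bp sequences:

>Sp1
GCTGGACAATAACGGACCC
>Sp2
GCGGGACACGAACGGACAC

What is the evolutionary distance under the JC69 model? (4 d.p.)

0.2471

The sequences differ at 4 of 19 sites (3, 9, 10, 18), so p = 4/19 ≈ 0.210526.
d = −(3/4) ln(1 − 4p/3) = −0.75 ln(1 − 0.280701) = −0.75 ln(0.719299)
  = −0.75 × (-0.329478) = 0.247109 substitutions/site.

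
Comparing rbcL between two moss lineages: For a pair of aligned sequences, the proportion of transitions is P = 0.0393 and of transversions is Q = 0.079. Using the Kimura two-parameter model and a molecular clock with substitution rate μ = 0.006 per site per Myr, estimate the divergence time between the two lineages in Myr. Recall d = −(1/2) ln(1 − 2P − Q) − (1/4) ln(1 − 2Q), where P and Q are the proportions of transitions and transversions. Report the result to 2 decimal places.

10.73

Under the Kimura two-parameter model, d = −½ ln(1 − 2P − Q) − ¼ ln(1 − 2Q).
1 − 2P − Q = 0.8424, giving −½ ln(0.8424) = 0.085750.
1 − 2Q = 0.842, giving −¼ ln(0.842) = 0.042994.
d = 0.085750 + 0.042994 = 0.128744.
Under a molecular clock d = 2μt, so t = d/(2μ) = 0.128744 / (2 × 0.006) = 10.73 Myr.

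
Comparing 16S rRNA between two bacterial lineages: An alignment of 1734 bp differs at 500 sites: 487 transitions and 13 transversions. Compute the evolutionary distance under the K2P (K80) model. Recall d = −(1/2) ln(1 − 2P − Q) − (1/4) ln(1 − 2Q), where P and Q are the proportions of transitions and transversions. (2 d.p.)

P = 487/1734 ≈ 0.280854 and Q = 13/1734 ≈ 0.007497.
Under the Kimura two-parameter model, d = −½ ln(1 − 2P − Q) − ¼ ln(1 − 2Q).
1 − 2P − Q = 0.430795, giving −½ ln(0.430795) = 0.421061.
1 − 2Q = 0.985006, giving −¼ ln(0.985006) = 0.003777.
d = 0.421061 + 0.003777 = 0.424838.

0.42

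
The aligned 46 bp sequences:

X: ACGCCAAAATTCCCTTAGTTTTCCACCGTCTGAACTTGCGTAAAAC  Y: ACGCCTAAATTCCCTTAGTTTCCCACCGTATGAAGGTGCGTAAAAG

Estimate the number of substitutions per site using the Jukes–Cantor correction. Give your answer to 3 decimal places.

0.143

The sequences differ at 6 of 46 sites (6, 22, 30, 35, 36, 46), so p = 6/46 ≈ 0.130435.
d = −(3/4) ln(1 − 4p/3) = −0.75 ln(1 − 0.173913) = −0.75 ln(0.826087)
  = −0.75 × (-0.191055) = 0.143291 substitutions/site.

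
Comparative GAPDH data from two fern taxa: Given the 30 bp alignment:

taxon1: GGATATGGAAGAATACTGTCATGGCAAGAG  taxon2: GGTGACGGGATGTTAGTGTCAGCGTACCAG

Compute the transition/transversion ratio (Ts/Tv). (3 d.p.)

Transitions are A↔G and C↔T; transversions are all other mismatches.
Transitions: 4. Transversions: 9.
R = 4/9 = 0.444444… ≈ 0.444 (to 3 d.p.).

0.444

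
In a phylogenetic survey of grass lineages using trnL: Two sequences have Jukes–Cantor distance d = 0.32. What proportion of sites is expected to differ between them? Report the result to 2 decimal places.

0.26

p = (3/4)(1 − e^(−4d/3)) = 0.75 × (1 − e^(-0.426667)) = 0.75 × (1 − 0.652681) = 0.260489.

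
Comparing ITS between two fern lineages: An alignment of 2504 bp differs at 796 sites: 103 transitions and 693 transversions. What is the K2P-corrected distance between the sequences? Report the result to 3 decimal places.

0.424

P = 103/2504 ≈ 0.041134 and Q = 693/2504 ≈ 0.276757.
Under the Kimura two-parameter model, d = −½ ln(1 − 2P − Q) − ¼ ln(1 − 2Q).
1 − 2P − Q = 0.640975, giving −½ ln(0.640975) = 0.222382.
1 − 2Q = 0.446486, giving −¼ ln(0.446486) = 0.201587.
d = 0.222382 + 0.201587 = 0.423969.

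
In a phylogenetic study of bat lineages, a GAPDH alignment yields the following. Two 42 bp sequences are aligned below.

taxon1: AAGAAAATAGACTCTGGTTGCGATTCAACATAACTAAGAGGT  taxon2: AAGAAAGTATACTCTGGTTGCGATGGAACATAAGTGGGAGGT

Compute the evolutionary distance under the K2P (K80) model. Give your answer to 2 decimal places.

Of 42 sites, 3 differences are transitions and 4 are transversions, so P = 3/42 ≈ 0.071429 and Q = 4/42 ≈ 0.095238.
Under the Kimura two-parameter model, d = −½ ln(1 − 2P − Q) − ¼ ln(1 − 2Q).
1 − 2P − Q = 0.761904, giving −½ ln(0.761904) = 0.135967.
1 − 2Q = 0.809524, giving −¼ ln(0.809524) = 0.052827.
d = 0.135967 + 0.052827 = 0.188794.

0.19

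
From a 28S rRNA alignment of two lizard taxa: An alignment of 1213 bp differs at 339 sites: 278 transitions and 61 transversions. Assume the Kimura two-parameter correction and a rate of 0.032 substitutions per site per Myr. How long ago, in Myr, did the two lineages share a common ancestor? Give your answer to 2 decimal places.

5.97

P = 278/1213 ≈ 0.229184 and Q = 61/1213 ≈ 0.050289.
Under the Kimura two-parameter model, d = −½ ln(1 − 2P − Q) − ¼ ln(1 − 2Q).
1 − 2P − Q = 0.491343, giving −½ ln(0.491343) = 0.355306.
1 − 2Q = 0.899422, giving −¼ ln(0.899422) = 0.026501.
d = 0.355306 + 0.026501 = 0.381807.
Under a molecular clock d = 2μt, so t = d/(2μ) = 0.381807 / (2 × 0.032) = 5.97 Myr.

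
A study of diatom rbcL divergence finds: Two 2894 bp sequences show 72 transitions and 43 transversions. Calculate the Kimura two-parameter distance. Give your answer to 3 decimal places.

P = 72/2894 ≈ 0.024879 and Q = 43/2894 ≈ 0.014858.
Under the Kimura two-parameter model, d = −½ ln(1 − 2P − Q) − ¼ ln(1 − 2Q).
1 − 2P − Q = 0.935384, giving −½ ln(0.935384) = 0.033399.
1 − 2Q = 0.970284, giving −¼ ln(0.970284) = 0.007542.
d = 0.033399 + 0.007542 = 0.040941.

0.041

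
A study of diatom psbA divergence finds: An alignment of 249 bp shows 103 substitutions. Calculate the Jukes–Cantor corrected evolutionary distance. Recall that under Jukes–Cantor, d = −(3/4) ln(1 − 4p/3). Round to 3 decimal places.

0.601

p = 103/249 ≈ 0.413655.
d = −(3/4) ln(1 − 4p/3) = −0.75 ln(1 − 0.55154) = −0.75 ln(0.44846)
  = −0.75 × (-0.801936) = 0.601452 substitutions/site.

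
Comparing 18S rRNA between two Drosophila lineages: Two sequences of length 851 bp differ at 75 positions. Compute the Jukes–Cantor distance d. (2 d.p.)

p = 75/851 ≈ 0.088132.
d = −(3/4) ln(1 − 4p/3) = −0.75 ln(1 − 0.117509) = −0.75 ln(0.882491)
  = −0.75 × (-0.125007) = 0.093755 substitutions/site.

0.09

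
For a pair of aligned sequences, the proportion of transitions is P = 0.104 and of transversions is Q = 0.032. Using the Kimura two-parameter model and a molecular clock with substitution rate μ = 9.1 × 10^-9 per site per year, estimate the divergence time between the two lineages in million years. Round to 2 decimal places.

8.45

Under the Kimura two-parameter model, d = −½ ln(1 − 2P − Q) − ¼ ln(1 − 2Q).
1 − 2P − Q = 0.76, giving −½ ln(0.76) = 0.137218.
1 − 2Q = 0.936, giving −¼ ln(0.936) = 0.016535.
d = 0.137218 + 0.016535 = 0.153753.
Under a molecular clock d = 2μt, so t = d/(2μ) = 0.153753 / (2 × 9.1 × 10^-9) = 8.45 million years.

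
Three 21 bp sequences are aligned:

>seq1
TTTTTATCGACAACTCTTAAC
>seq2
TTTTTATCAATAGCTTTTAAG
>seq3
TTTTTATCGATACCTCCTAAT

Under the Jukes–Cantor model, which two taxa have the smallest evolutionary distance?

seq1 and seq3

seq1–seq2: 5/21 differ, p = 0.238, d = 0.286.
seq1–seq3: 4/21 differ, p = 0.190, d = 0.220.
seq2–seq3: 5/21 differ, p = 0.238, d = 0.286.
The smallest distance is between seq1 and seq3.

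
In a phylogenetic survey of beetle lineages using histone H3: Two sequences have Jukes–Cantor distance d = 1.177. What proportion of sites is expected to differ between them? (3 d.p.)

0.594

p = (3/4)(1 − e^(−4d/3)) = 0.75 × (1 − e^(-1.569333)) = 0.75 × (1 − 0.208184) = 0.593862.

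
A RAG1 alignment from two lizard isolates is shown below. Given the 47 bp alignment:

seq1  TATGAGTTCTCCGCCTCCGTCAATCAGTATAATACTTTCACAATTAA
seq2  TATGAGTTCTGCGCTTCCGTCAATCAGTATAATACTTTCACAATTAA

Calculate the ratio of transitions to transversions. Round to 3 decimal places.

1.000

Transitions are A↔G and C↔T; transversions are all other mismatches.
Transitions: 1. Transversions: 1.
R = 1/1 = 1.000.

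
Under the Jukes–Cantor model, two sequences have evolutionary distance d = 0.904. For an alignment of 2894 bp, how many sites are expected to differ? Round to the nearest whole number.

1520

Invert JC69: p = (3/4)(1 − e^(−4d/3)) = 0.75 × (1 − e^(-1.205333)) = 0.75 × (1 − 0.299592) = 0.525306.
Expected differing sites = pL ≈ 0.525306 × 2894 = 1520.235564 ≈ 1520.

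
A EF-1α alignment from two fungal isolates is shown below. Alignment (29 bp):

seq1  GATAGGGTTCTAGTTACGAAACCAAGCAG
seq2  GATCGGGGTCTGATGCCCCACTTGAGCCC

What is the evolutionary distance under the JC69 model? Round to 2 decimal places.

0.77

The sequences differ at 14 of 29 sites, so p = 14/29 ≈ 0.482759.
d = −(3/4) ln(1 − 4p/3) = −0.75 ln(1 − 0.643679) = −0.75 ln(0.356321)
  = −0.75 × (-1.031923) = 0.773942 substitutions/site.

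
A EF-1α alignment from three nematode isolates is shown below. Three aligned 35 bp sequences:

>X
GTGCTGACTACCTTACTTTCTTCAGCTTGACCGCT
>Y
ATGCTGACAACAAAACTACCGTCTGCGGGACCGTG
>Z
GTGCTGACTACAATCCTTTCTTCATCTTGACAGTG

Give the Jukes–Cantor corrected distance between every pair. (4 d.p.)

X–Y: 13/35 sites differ → p ≈ 0.371429, d = −0.75 ln(1 − 0.495239) = 0.512753 ≈ 0.5128.
X–Z: 7/35 sites differ → p = 0.2, d = −0.75 ln(1 − 0.266667) = 0.232617 ≈ 0.2326.
Y–Z: 12/35 sites differ → p ≈ 0.342857, d = −0.75 ln(1 − 0.457143) = 0.458182 ≈ 0.4582.

d(X,Y) = 0.5128, d(X,Z) = 0.2326, d(Y,Z) = 0.4582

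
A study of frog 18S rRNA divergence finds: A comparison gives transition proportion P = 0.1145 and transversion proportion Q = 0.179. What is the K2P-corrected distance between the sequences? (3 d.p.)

0.373

Under the Kimura two-parameter model, d = −½ ln(1 − 2P − Q) − ¼ ln(1 − 2Q).
1 − 2P − Q = 0.592, giving −½ ln(0.592) = 0.262124.
1 − 2Q = 0.642, giving −¼ ln(0.642) = 0.110792.
d = 0.262124 + 0.110792 = 0.372916.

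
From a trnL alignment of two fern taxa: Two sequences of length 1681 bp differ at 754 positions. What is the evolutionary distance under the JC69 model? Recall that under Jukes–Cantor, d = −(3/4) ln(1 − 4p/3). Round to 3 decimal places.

0.684

p = 754/1681 ≈ 0.448543.
d = −(3/4) ln(1 − 4p/3) = −0.75 ln(1 − 0.598057) = −0.75 ln(0.401943)
  = −0.75 × (-0.911445) = 0.683584 substitutions/site.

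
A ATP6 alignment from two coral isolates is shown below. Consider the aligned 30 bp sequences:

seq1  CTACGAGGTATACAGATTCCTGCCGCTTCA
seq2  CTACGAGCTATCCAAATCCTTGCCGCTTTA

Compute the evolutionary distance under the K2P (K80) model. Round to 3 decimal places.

Of 30 sites, 4 differences are transitions and 2 are transversions, so P = 4/30 ≈ 0.133333 and Q = 2/30 ≈ 0.066667.
Under the Kimura two-parameter model, d = −½ ln(1 − 2P − Q) − ¼ ln(1 − 2Q).
1 − 2P − Q = 0.666667, giving −½ ln(0.666667) = 0.202732.
1 − 2Q = 0.866666, giving −¼ ln(0.866666) = 0.035775.
d = 0.202732 + 0.035775 = 0.238507.

0.239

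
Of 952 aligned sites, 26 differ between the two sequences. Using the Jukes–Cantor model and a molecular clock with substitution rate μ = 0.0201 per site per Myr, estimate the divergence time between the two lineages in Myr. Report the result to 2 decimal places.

0.69

p = 26/952 ≈ 0.027311.
d = −(3/4) ln(1 − 4p/3) = −0.75 ln(1 − 0.036415) = −0.75 ln(0.963585)
  = −0.75 × (-0.037095) = 0.027821 substitutions/site.
Under a molecular clock d = 2μt, so t = d/(2μ) = 0.027821 / (2 × 0.0201) = 0.69 Myr.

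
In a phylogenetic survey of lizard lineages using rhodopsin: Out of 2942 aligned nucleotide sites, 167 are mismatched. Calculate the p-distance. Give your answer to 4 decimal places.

p = 167/2942 = 0.056764… ≈ 0.0568 (to 4 d.p.).

0.0568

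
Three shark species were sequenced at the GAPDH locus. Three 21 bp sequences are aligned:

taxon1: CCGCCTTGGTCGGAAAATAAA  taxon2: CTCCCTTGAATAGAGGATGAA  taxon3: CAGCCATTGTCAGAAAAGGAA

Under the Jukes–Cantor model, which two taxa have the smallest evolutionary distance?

taxon1 and taxon3

taxon1–taxon2: 9/21 differ, p = 0.429, d = 0.635.
taxon1–taxon3: 6/21 differ, p = 0.286, d = 0.360.
taxon2–taxon3: 10/21 differ, p = 0.476, d = 0.756.
The smallest distance is between taxon1 and taxon3.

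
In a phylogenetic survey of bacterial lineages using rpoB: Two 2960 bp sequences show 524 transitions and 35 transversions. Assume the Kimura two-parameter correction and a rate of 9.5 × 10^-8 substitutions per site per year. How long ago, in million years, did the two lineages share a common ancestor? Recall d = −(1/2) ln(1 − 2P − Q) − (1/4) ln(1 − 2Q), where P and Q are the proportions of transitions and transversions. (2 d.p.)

P = 524/2960 ≈ 0.177027 and Q = 35/2960 ≈ 0.011824.
Under the Kimura two-parameter model, d = −½ ln(1 − 2P − Q) − ¼ ln(1 − 2Q).
1 − 2P − Q = 0.634122, giving −½ ln(0.634122) = 0.227757.
1 − 2Q = 0.976352, giving −¼ ln(0.976352) = 0.005983.
d = 0.227757 + 0.005983 = 0.233740.
Under a molecular clock d = 2μt, so t = d/(2μ) = 0.233740 / (2 × 9.5 × 10^-8) = 1.23 million years.

1.23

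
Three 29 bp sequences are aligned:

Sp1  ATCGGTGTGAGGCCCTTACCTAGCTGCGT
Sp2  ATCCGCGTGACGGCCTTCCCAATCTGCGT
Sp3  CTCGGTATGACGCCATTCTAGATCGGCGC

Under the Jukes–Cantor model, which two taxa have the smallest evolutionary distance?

Sp1 and Sp2

Sp1–Sp2: 7/29 differ, p = 0.241, d = 0.291.
Sp1–Sp3: 11/29 differ, p = 0.379, d = 0.529.
Sp2–Sp3: 11/29 differ, p = 0.379, d = 0.529.
The smallest distance is between Sp1 and Sp2.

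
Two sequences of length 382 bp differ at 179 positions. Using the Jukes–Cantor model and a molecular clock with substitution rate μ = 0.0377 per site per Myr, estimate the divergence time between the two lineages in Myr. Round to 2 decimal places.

p = 179/382 ≈ 0.468586.
d = −(3/4) ln(1 − 4p/3) = −0.75 ln(1 − 0.624781) = −0.75 ln(0.375219)
  = −0.75 × (-0.980245) = 0.735184 substitutions/site.
Under a molecular clock d = 2μt, so t = d/(2μ) = 0.735184 / (2 × 0.0377) = 9.75 Myr.

9.75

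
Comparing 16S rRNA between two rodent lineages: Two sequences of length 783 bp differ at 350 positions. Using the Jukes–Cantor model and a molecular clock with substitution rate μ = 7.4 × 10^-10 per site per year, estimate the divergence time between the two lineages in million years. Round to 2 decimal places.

459.29

p = 350/783 ≈ 0.446999.
d = −(3/4) ln(1 − 4p/3) = −0.75 ln(1 − 0.595999) = −0.75 ln(0.404001)
  = −0.75 × (-0.906338) = 0.679754 substitutions/site.
Under a molecular clock d = 2μt, so t = d/(2μ) = 0.679754 / (2 × 7.4 × 10^-10) = 459.29 million years.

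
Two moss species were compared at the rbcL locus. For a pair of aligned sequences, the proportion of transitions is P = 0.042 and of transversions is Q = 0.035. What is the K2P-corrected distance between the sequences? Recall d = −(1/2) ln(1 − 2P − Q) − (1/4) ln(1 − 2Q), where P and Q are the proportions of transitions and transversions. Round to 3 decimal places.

0.081

Under the Kimura two-parameter model, d = −½ ln(1 − 2P − Q) − ¼ ln(1 − 2Q).
1 − 2P − Q = 0.881, giving −½ ln(0.881) = 0.063349.
1 − 2Q = 0.93, giving −¼ ln(0.93) = 0.018143.
d = 0.063349 + 0.018143 = 0.081492.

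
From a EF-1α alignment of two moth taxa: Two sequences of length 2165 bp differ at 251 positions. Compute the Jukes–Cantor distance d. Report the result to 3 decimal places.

0.126

p = 251/2165 ≈ 0.115935.
d = −(3/4) ln(1 − 4p/3) = −0.75 ln(1 − 0.15458) = −0.75 ln(0.84542)
  = −0.75 × (-0.167922) = 0.125942 substitutions/site.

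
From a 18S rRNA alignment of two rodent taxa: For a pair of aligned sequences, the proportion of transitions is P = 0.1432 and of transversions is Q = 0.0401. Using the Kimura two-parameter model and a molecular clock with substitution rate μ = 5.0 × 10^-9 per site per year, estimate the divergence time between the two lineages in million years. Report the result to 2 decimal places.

21.85

Under the Kimura two-parameter model, d = −½ ln(1 − 2P − Q) − ¼ ln(1 − 2Q).
1 − 2P − Q = 0.6735, giving −½ ln(0.6735) = 0.197634.
1 − 2Q = 0.9198, giving −¼ ln(0.9198) = 0.020900.
d = 0.197634 + 0.020900 = 0.218534.
Under a molecular clock d = 2μt, so t = d/(2μ) = 0.218534 / (2 × 5.0 × 10^-9) = 21.85 million years.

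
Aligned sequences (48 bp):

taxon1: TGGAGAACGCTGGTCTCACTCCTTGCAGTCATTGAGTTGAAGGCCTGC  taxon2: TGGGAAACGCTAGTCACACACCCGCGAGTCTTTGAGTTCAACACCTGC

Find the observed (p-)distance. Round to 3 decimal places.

0.271

The sequences differ at 13 of 48 positions.
p = 13/48 = 0.270833… ≈ 0.271 (to 3 d.p.).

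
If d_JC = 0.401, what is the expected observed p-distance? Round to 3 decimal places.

0.311

p = (3/4)(1 − e^(−4d/3)) = 0.75 × (1 − e^(-0.534667)) = 0.75 × (1 − 0.585864) = 0.310602.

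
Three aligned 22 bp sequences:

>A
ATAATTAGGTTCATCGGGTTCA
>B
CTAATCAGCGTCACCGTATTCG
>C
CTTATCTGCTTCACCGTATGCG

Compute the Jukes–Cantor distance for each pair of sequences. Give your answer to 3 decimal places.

A–B: 8/22 sites differ → p ≈ 0.363636, d = −0.75 ln(1 − 0.484848) = 0.497470 ≈ 0.497.
A–C: 10/22 sites differ → p ≈ 0.454545, d = −0.75 ln(1 − 0.60606) = 0.698667 ≈ 0.699.
B–C: 4/22 sites differ → p ≈ 0.181818, d = −0.75 ln(1 − 0.242424) = 0.208224 ≈ 0.208.

d(A,B) = 0.497, d(A,C) = 0.699, d(B,C) = 0.208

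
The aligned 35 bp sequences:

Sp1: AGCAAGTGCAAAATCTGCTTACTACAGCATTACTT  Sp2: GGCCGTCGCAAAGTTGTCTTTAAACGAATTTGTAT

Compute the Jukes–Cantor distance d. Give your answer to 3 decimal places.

The sequences differ at 19 of 35 sites, so p = 19/35 ≈ 0.542857.
d = −(3/4) ln(1 − 4p/3) = −0.75 ln(1 − 0.723809) = −0.75 ln(0.276191)
  = −0.75 × (-1.286663) = 0.964997 substitutions/site.

0.965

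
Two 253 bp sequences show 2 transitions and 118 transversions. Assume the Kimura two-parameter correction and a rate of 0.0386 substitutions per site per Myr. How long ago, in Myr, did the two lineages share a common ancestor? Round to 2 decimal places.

13.01

P = 2/253 ≈ 0.007905 and Q = 118/253 ≈ 0.466403.
Under the Kimura two-parameter model, d = −½ ln(1 − 2P − Q) − ¼ ln(1 − 2Q).
1 − 2P − Q = 0.517787, giving −½ ln(0.517787) = 0.329096.
1 − 2Q = 0.067194, giving −¼ ln(0.067194) = 0.675043.
d = 0.329096 + 0.675043 = 1.004139.
Under a molecular clock d = 2μt, so t = d/(2μ) = 1.004139 / (2 × 0.0386) = 13.01 Myr.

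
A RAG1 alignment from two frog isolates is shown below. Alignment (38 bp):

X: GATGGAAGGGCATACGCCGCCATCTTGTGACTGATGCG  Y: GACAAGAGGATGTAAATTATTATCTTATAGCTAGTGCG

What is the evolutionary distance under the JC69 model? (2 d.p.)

The sequences differ at 19 of 38 sites, so p = 19/38 = 0.5.
d = −(3/4) ln(1 − 4p/3) = −0.75 ln(1 − 0.666667) = −0.75 ln(0.333333)
  = −0.75 × (-1.098613) = 0.823960 substitutions/site.

0.82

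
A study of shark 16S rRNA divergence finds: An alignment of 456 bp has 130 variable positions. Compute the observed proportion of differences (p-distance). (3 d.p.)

p = 130/456 = 0.285087… ≈ 0.285 (to 3 d.p.).

0.285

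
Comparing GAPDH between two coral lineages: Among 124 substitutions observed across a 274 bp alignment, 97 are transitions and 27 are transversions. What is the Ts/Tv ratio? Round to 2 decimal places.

3.59

R = 97/27 = 3.592592… ≈ 3.59 (to 2 d.p.).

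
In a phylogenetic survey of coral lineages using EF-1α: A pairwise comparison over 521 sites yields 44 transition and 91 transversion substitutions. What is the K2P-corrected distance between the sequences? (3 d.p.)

0.318

P = 44/521 ≈ 0.084453 and Q = 91/521 ≈ 0.174664.
Under the Kimura two-parameter model, d = −½ ln(1 − 2P − Q) − ¼ ln(1 − 2Q).
1 − 2P − Q = 0.65643, giving −½ ln(0.65643) = 0.210470.
1 − 2Q = 0.650672, giving −¼ ln(0.650672) = 0.107437.
d = 0.210470 + 0.107437 = 0.317907.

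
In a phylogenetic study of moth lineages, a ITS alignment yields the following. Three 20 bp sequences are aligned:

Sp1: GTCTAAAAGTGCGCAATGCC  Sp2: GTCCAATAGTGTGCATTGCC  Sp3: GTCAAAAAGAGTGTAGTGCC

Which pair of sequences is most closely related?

Sp1 and Sp2

Sp1–Sp2: 4/20 differ, p = 0.200, d = 0.233.
Sp1–Sp3: 5/20 differ, p = 0.250, d = 0.304.
Sp2–Sp3: 5/20 differ, p = 0.250, d = 0.304.
The smallest distance is between Sp1 and Sp2.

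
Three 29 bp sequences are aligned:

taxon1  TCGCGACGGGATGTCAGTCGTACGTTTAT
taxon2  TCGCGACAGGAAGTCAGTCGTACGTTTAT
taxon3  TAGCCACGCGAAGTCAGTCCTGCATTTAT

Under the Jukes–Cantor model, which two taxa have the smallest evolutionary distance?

taxon1 and taxon2

taxon1–taxon2: 2/29 differ, p = 0.069, d = 0.072.
taxon1–taxon3: 7/29 differ, p = 0.241, d = 0.291.
taxon2–taxon3: 7/29 differ, p = 0.241, d = 0.291.
The smallest distance is between taxon1 and taxon2.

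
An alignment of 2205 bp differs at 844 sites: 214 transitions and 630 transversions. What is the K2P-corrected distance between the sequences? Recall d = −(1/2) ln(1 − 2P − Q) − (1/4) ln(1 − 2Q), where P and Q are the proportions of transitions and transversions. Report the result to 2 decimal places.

P = 214/2205 ≈ 0.097052 and Q = 630/2205 ≈ 0.285714.
Under the Kimura two-parameter model, d = −½ ln(1 − 2P − Q) − ¼ ln(1 − 2Q).
1 − 2P − Q = 0.520182, giving −½ ln(0.520182) = 0.326788.
1 − 2Q = 0.428572, giving −¼ ln(0.428572) = 0.211824.
d = 0.326788 + 0.211824 = 0.538612.

0.54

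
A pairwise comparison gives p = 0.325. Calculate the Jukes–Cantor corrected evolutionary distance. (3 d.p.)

0.426

d = −(3/4) ln(1 − 4p/3) = −0.75 ln(1 − 0.433333) = −0.75 ln(0.566667)
  = −0.75 × (-0.567983) = 0.425987 substitutions/site.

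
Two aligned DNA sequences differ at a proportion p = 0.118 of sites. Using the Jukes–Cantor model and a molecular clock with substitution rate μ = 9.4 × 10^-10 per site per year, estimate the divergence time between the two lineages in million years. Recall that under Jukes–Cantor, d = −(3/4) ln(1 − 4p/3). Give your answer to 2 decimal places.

68.29

d = −(3/4) ln(1 − 4p/3) = −0.75 ln(1 − 0.157333) = −0.75 ln(0.842667)
  = −0.75 × (-0.171183) = 0.128387 substitutions/site.
Under a molecular clock d = 2μt, so t = d/(2μ) = 0.128387 / (2 × 9.4 × 10^-10) = 68.29 million years.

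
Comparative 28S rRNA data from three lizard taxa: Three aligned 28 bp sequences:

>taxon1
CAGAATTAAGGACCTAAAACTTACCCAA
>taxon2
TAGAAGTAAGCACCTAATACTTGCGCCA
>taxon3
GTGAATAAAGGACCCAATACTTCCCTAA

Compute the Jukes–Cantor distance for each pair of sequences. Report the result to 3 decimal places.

d(taxon1,taxon2) = 0.304, d(taxon1,taxon3) = 0.304, d(taxon2,taxon3) = 0.485

taxon1–taxon2: 7/28 sites differ → p = 0.25, d = −0.75 ln(1 − 0.333333) = 0.304098 ≈ 0.304.
taxon1–taxon3: 7/28 sites differ → p = 0.25, d = −0.75 ln(1 − 0.333333) = 0.304098 ≈ 0.304.
taxon2–taxon3: 10/28 sites differ → p ≈ 0.357143, d = −0.75 ln(1 − 0.476191) = 0.484971 ≈ 0.485.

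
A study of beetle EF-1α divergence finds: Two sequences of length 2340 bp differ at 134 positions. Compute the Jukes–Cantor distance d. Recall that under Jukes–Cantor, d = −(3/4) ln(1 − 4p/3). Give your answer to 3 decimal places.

p = 134/2340 ≈ 0.057265.
d = −(3/4) ln(1 − 4p/3) = −0.75 ln(1 − 0.076353) = −0.75 ln(0.923647)
  = −0.75 × (-0.079425) = 0.059569 substitutions/site.

0.060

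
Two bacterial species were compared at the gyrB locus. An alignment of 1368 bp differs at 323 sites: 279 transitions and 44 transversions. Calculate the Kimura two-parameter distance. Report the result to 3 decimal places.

P = 279/1368 ≈ 0.203947 and Q = 44/1368 ≈ 0.032164.
Under the Kimura two-parameter model, d = −½ ln(1 − 2P − Q) − ¼ ln(1 − 2Q).
1 − 2P − Q = 0.559942, giving −½ ln(0.559942) = 0.289961.
1 − 2Q = 0.935672, giving −¼ ln(0.935672) = 0.016623.
d = 0.289961 + 0.016623 = 0.306584.

0.307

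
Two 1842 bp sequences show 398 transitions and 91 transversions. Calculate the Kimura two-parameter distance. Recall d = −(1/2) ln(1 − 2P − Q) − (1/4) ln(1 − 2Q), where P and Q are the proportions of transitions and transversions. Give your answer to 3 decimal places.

0.354

P = 398/1842 ≈ 0.216069 and Q = 91/1842 ≈ 0.049403.
Under the Kimura two-parameter model, d = −½ ln(1 − 2P − Q) − ¼ ln(1 − 2Q).
1 − 2P − Q = 0.518459, giving −½ ln(0.518459) = 0.328447.
1 − 2Q = 0.901194, giving −¼ ln(0.901194) = 0.026009.
d = 0.328447 + 0.026009 = 0.354456.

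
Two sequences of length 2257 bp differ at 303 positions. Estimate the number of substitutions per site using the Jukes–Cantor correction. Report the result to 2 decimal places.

p = 303/2257 ≈ 0.134249.
d = −(3/4) ln(1 − 4p/3) = −0.75 ln(1 − 0.178999) = −0.75 ln(0.821001)
  = −0.75 × (-0.197231) = 0.147923 substitutions/site.

0.15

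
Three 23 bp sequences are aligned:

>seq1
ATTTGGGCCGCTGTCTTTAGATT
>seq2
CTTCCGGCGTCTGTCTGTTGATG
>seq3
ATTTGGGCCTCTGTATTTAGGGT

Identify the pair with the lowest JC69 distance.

seq1 and seq3

seq1–seq2: 8/23 differ, p = 0.348, d = 0.467.
seq1–seq3: 4/23 differ, p = 0.174, d = 0.198.
seq2–seq3: 10/23 differ, p = 0.435, d = 0.650.
The smallest distance is between seq1 and seq3.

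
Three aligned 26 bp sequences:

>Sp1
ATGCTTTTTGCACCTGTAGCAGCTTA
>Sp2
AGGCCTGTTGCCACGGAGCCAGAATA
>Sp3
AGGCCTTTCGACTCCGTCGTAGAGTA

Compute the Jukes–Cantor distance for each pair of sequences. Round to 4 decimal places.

d(Sp1,Sp2) = 0.6228, d(Sp1,Sp3) = 0.6228, d(Sp2,Sp3) = 0.5393

Sp1–Sp2: 11/26 sites differ → p ≈ 0.423077, d = −0.75 ln(1 − 0.564103) = 0.622762 ≈ 0.6228.
Sp1–Sp3: 11/26 sites differ → p ≈ 0.423077, d = −0.75 ln(1 − 0.564103) = 0.622762 ≈ 0.6228.
Sp2–Sp3: 10/26 sites differ → p ≈ 0.384615, d = −0.75 ln(1 − 0.51282) = 0.539341 ≈ 0.5393.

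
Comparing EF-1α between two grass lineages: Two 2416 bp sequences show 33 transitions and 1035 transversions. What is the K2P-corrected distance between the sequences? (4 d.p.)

P = 33/2416 ≈ 0.013659 and Q = 1035/2416 ≈ 0.428394.
Under the Kimura two-parameter model, d = −½ ln(1 − 2P − Q) − ¼ ln(1 − 2Q).
1 − 2P − Q = 0.544288, giving −½ ln(0.544288) = 0.304138.
1 − 2Q = 0.143212, giving −¼ ln(0.143212) = 0.485857.
d = 0.304138 + 0.485857 = 0.789995.

0.7900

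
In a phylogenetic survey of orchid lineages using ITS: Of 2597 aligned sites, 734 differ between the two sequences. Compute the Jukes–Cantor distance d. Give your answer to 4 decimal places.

0.3547

p = 734/2597 ≈ 0.282634.
d = −(3/4) ln(1 − 4p/3) = −0.75 ln(1 − 0.376845) = −0.75 ln(0.623155)
  = −0.75 × (-0.472960) = 0.354720 substitutions/site.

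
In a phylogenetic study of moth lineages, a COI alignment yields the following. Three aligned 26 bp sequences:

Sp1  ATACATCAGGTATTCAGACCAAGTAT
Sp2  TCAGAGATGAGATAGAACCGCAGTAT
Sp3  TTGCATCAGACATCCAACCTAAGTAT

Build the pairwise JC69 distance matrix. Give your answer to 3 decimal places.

Sp1–Sp2: 14/26 sites differ → p ≈ 0.538462, d = −0.75 ln(1 − 0.717949) = 0.949251 ≈ 0.949.
Sp1–Sp3: 8/26 sites differ → p ≈ 0.307692, d = −0.75 ln(1 − 0.410256) = 0.396050 ≈ 0.396.
Sp2–Sp3: 11/26 sites differ → p ≈ 0.423077, d = −0.75 ln(1 − 0.564103) = 0.622762 ≈ 0.623.

d(Sp1,Sp2) = 0.949, d(Sp1,Sp3) = 0.396, d(Sp2,Sp3) = 0.623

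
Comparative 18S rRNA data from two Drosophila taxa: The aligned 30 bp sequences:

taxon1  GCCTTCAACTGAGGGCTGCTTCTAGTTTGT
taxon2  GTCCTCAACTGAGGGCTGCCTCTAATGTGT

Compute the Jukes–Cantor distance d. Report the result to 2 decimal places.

0.19

The sequences differ at 5 of 30 sites (2, 4, 20, 25, 27), so p = 5/30 ≈ 0.166667.
d = −(3/4) ln(1 − 4p/3) = −0.75 ln(1 − 0.222223) = −0.75 ln(0.777777)
  = −0.75 × (-0.251315) = 0.188486 substitutions/site.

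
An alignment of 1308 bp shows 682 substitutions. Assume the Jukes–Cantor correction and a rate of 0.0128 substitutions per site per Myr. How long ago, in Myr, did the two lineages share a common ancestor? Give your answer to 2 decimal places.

p = 682/1308 ≈ 0.521407.
d = −(3/4) ln(1 − 4p/3) = −0.75 ln(1 − 0.695209) = −0.75 ln(0.304791)
  = −0.75 × (-1.188129) = 0.891097 substitutions/site.
Under a molecular clock d = 2μt, so t = d/(2μ) = 0.891097 / (2 × 0.0128) = 34.81 Myr.

34.81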